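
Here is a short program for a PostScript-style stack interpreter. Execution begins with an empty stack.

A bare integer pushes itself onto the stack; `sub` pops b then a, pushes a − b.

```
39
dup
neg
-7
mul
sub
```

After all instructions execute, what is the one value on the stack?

39  → 39
dup → 39 39
neg → 39 -39
-7  → 39 -39 -7
mul → 39 273
sub → -234

-234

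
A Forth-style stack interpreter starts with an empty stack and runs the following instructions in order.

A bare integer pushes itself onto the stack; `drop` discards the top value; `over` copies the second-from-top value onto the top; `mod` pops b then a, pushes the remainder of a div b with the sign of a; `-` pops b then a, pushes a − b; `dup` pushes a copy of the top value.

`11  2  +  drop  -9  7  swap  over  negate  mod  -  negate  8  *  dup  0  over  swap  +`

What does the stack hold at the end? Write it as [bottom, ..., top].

11     → 11
2      → 11 2
+      → 13
drop   → (empty)
-9     → -9
7      → -9 7
swap   → 7 -9
over   → 7 -9 7
negate → 7 -9 -7
mod    → 7 -2
-      → 9
negate → -9
8      → -9 8
*      → -72
dup    → -72 -72
0      → -72 -72 0
over   → -72 -72 0 -72
swap   → -72 -72 -72 0
+      → -72 -72 -72

[-72, -72, -72]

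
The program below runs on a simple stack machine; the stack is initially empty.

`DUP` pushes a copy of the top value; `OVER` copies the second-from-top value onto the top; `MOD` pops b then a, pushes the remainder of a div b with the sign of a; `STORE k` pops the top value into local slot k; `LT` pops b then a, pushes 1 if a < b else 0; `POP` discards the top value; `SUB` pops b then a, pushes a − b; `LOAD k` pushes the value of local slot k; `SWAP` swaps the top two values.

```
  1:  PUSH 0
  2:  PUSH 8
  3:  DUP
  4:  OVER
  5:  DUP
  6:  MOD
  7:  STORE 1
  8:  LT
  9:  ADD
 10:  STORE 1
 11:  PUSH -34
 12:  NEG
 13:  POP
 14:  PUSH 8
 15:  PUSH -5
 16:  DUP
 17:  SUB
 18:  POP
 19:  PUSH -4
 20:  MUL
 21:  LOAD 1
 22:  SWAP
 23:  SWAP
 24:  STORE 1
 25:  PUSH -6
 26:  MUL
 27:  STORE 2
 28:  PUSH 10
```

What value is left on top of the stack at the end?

PUSH 0   → 0
PUSH 8   → 0 8
DUP      → 0 8 8
OVER     → 0 8 8 8
DUP      → 0 8 8 8 8
MOD      → 0 8 8 0
STORE 1  → 0 8 8
LT       → 0 0
ADD      → 0
STORE 1  → (empty)
PUSH -34 → -34
NEG      → 34
POP      → (empty)
PUSH 8   → 8
PUSH -5  → 8 -5
DUP      → 8 -5 -5
SUB      → 8 0
POP      → 8
PUSH -4  → 8 -4
MUL      → -32
LOAD 1   → -32 0
SWAP     → 0 -32
SWAP     → -32 0
STORE 1  → -32
PUSH -6  → -32 -6
MUL      → 192
STORE 2  → (empty)
PUSH 10  → 10

10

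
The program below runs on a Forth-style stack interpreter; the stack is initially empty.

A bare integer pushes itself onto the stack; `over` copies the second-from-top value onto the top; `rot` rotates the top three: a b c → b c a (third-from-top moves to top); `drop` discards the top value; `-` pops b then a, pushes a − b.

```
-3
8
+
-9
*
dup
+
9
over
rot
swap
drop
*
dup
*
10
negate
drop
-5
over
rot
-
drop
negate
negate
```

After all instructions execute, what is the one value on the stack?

-3      [-3]
8       [-3, 8]
+       [5]
-9      [5, -9]
*       [-45]
dup     [-45, -45]
+       [-90]
9       [-90, 9]
over    [-90, 9, -90]
rot     [9, -90, -90]
swap    [9, -90, -90]
drop    [9, -90]
*       [-810]
dup     [-810, -810]
*       [656100]
10      [656100, 10]
negate  [656100, -10]
drop    [656100]
-5      [656100, -5]
over    [656100, -5, 656100]
rot     [-5, 656100, 656100]
-       [-5, 0]
drop    [-5]
negate  [5]
negate  [-5]

-5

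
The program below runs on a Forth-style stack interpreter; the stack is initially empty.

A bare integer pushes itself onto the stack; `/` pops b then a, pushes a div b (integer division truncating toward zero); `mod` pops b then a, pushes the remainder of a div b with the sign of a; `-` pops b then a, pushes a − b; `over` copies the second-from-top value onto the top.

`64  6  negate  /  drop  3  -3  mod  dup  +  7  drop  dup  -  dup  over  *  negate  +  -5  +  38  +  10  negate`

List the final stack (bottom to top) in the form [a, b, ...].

64     → [64]
6      → [64, 6]
negate → [64, -6]
/      → [-10]
drop   → []
3      → [3]
-3     → [3, -3]
mod    → [0]
dup    → [0, 0]
+      → [0]
7      → [0, 7]
drop   → [0]
dup    → [0, 0]
-      → [0]
dup    → [0, 0]
over   → [0, 0, 0]
*      → [0, 0]
negate → [0, 0]
+      → [0]
-5     → [0, -5]
+      → [-5]
38     → [-5, 38]
+      → [33]
10     → [33, 10]
negate → [33, -10]

[33, -10]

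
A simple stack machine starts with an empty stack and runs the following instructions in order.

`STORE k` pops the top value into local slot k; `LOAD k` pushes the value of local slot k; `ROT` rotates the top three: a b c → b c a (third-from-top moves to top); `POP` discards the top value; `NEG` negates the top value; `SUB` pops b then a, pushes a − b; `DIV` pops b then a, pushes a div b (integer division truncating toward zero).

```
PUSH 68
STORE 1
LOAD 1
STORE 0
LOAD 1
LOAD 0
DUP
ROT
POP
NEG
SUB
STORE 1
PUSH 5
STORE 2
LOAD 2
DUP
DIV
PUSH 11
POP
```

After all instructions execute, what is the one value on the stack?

1

PUSH 68 -> 68
STORE 1 -> (empty)
LOAD 1  -> 68
STORE 0 -> (empty)
LOAD 1  -> 68
LOAD 0  -> 68 68
DUP     -> 68 68 68
ROT     -> 68 68 68
POP     -> 68 68
NEG     -> 68 -68
SUB     -> 136
STORE 1 -> (empty)
PUSH 5  -> 5
STORE 2 -> (empty)
LOAD 2  -> 5
DUP     -> 5 5
DIV     -> 1
PUSH 11 -> 1 11
POP     -> 1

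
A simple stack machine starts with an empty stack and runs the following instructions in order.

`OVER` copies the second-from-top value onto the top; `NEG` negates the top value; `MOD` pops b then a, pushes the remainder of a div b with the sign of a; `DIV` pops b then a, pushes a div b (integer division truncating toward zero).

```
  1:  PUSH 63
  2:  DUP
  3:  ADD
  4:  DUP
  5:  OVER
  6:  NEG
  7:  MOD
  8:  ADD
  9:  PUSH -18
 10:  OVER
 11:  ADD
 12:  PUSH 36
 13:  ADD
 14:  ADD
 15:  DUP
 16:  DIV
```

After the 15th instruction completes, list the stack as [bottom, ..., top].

PUSH 63  → [63]
DUP      → [63, 63]
ADD      → [126]
DUP      → [126, 126]
OVER     → [126, 126, 126]
NEG      → [126, 126, -126]
MOD      → [126, 0]
ADD      → [126]
PUSH -18 → [126, -18]
OVER     → [126, -18, 126]
ADD      → [126, 108]
PUSH 36  → [126, 108, 36]
ADD      → [126, 144]
ADD      → [270]
DUP      → [270, 270]

[270, 270]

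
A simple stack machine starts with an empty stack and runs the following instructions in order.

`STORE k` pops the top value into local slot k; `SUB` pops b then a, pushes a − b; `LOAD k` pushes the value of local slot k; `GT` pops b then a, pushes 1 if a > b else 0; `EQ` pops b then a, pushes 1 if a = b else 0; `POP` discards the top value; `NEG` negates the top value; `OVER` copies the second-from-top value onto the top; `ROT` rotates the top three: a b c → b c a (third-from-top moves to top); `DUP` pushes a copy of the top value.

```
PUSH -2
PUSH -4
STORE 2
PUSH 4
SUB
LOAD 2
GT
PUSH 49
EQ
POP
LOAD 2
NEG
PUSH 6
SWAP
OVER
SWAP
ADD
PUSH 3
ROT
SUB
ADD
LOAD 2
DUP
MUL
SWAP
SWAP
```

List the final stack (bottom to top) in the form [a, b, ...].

PUSH -2  -2
PUSH -4  -2 -4
STORE 2  -2
PUSH 4   -2 4
SUB      -6
LOAD 2   -6 -4
GT       0
PUSH 49  0 49
EQ       0
POP      (empty)
LOAD 2   -4
NEG      4
PUSH 6   4 6
SWAP     6 4
OVER     6 4 6
SWAP     6 6 4
ADD      6 10
PUSH 3   6 10 3
ROT      10 3 6
SUB      10 -3
ADD      7
LOAD 2   7 -4
DUP      7 -4 -4
MUL      7 16
SWAP     16 7
SWAP     7 16

[7, 16]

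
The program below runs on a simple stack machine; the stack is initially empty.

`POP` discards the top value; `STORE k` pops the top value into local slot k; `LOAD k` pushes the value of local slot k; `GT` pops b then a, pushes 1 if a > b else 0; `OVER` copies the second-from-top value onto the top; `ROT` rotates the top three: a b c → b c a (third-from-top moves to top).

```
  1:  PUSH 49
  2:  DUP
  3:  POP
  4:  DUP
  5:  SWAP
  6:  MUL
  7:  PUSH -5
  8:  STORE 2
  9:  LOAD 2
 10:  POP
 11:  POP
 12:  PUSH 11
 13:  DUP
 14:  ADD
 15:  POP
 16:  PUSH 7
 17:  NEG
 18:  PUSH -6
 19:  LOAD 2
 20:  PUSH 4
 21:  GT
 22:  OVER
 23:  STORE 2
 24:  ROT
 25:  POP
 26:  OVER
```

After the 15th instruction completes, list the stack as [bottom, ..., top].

PUSH 49 → 49
DUP     → 49 49
POP     → 49
DUP     → 49 49
SWAP    → 49 49
MUL     → 2401
PUSH -5 → 2401 -5
STORE 2 → 2401
LOAD 2  → 2401 -5
POP     → 2401
POP     → (empty)
PUSH 11 → 11
DUP     → 11 11
ADD     → 22
POP     → (empty)

[]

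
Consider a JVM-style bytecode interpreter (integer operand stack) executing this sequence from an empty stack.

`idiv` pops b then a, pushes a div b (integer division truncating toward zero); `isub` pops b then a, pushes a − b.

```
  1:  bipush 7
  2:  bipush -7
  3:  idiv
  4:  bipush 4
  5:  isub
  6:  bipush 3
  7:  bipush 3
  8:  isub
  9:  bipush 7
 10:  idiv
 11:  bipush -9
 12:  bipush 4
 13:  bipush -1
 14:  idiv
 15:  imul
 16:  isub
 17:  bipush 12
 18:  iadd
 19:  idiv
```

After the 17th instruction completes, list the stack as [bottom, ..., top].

[-5, -36, 12]

bipush 7  : 7
bipush -7 : 7 -7
idiv      : -1
bipush 4  : -1 4
isub      : -5
bipush 3  : -5 3
bipush 3  : -5 3 3
isub      : -5 0
bipush 7  : -5 0 7
idiv      : -5 0
bipush -9 : -5 0 -9
bipush 4  : -5 0 -9 4
bipush -1 : -5 0 -9 4 -1
idiv      : -5 0 -9 -4
imul      : -5 0 36
isub      : -5 -36
bipush 12 : -5 -36 12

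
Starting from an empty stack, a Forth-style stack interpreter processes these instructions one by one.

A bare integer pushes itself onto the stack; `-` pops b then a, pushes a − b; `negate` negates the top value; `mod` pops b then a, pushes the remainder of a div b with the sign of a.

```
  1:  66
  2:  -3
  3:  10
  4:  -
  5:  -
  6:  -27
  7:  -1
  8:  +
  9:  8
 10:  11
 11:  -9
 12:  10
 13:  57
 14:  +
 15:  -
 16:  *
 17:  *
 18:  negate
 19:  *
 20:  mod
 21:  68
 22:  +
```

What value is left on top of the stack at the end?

66     : [66]
-3     : [66, -3]
10     : [66, -3, 10]
-      : [66, -13]
-      : [79]
-27    : [79, -27]
-1     : [79, -27, -1]
+      : [79, -28]
8      : [79, -28, 8]
11     : [79, -28, 8, 11]
-9     : [79, -28, 8, 11, -9]
10     : [79, -28, 8, 11, -9, 10]
57     : [79, -28, 8, 11, -9, 10, 57]
+      : [79, -28, 8, 11, -9, 67]
-      : [79, -28, 8, 11, -76]
*      : [79, -28, 8, -836]
*      : [79, -28, -6688]
negate : [79, -28, 6688]
*      : [79, -187264]
mod    : [79]
68     : [79, 68]
+      : [147]

147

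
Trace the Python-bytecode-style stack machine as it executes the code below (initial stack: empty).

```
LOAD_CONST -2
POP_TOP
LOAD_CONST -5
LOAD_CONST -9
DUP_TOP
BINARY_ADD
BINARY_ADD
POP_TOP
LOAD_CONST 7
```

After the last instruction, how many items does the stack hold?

1

LOAD_CONST -2 : [-2]
POP_TOP       : []
LOAD_CONST -5 : [-5]
LOAD_CONST -9 : [-5, -9]
DUP_TOP       : [-5, -9, -9]
BINARY_ADD    : [-5, -18]
BINARY_ADD    : [-23]
POP_TOP       : []
LOAD_CONST 7  : [7]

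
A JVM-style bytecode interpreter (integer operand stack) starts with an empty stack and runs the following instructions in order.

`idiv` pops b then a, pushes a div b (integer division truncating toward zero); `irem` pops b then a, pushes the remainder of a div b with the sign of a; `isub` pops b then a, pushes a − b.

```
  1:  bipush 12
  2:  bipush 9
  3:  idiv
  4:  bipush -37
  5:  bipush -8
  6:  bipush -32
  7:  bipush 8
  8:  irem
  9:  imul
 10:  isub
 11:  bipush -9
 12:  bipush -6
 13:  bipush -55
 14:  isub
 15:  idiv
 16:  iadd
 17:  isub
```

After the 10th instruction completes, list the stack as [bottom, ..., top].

[1, -37]

bipush 12   12
bipush 9    12 9
idiv        1
bipush -37  1 -37
bipush -8   1 -37 -8
bipush -32  1 -37 -8 -32
bipush 8    1 -37 -8 -32 8
irem        1 -37 -8 0
imul        1 -37 0
isub        1 -37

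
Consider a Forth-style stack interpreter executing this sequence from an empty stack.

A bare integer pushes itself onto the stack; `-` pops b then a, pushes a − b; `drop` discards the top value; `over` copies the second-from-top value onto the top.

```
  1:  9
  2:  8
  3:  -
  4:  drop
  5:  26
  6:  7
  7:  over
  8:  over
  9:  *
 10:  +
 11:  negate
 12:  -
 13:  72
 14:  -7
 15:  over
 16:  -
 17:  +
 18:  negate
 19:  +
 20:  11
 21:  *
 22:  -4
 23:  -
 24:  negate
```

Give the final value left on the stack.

-2446

9      → 9
8      → 9 8
-      → 1
drop   → (empty)
26     → 26
7      → 26 7
over   → 26 7 26
over   → 26 7 26 7
*      → 26 7 182
+      → 26 189
negate → 26 -189
-      → 215
72     → 215 72
-7     → 215 72 -7
over   → 215 72 -7 72
-      → 215 72 -79
+      → 215 -7
negate → 215 7
+      → 222
11     → 222 11
*      → 2442
-4     → 2442 -4
-      → 2446
negate → -2446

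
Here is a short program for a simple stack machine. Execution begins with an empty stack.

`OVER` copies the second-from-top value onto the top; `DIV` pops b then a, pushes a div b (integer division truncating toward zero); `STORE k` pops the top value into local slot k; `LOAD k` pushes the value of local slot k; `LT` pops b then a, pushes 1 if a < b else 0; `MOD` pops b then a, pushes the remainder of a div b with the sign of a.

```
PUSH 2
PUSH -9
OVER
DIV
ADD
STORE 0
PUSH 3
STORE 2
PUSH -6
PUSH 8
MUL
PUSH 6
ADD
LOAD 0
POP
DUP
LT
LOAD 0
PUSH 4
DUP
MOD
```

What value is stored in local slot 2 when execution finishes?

3

PUSH 2  → 2
PUSH -9 → 2 -9
OVER    → 2 -9 2
DIV     → 2 -4
ADD     → -2
STORE 0 → (empty)
PUSH 3  → 3
STORE 2 → (empty)
PUSH -6 → -6
PUSH 8  → -6 8
MUL     → -48
PUSH 6  → -48 6
ADD     → -42
LOAD 0  → -42 -2
POP     → -42
DUP     → -42 -42
LT      → 0
LOAD 0  → 0 -2
PUSH 4  → 0 -2 4
DUP     → 0 -2 4 4
MOD     → 0 -2 0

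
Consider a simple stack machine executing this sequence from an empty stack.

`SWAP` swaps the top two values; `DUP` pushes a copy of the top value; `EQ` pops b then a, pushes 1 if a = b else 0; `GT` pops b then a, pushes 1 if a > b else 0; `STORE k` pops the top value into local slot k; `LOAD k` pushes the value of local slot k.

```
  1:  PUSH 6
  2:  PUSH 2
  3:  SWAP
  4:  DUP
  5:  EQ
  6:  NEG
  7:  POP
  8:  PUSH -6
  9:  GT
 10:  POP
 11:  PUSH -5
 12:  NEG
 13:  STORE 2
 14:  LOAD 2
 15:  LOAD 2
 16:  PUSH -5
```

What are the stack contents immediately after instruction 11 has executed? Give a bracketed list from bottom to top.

[-5]

PUSH 6  : [6]
PUSH 2  : [6, 2]
SWAP    : [2, 6]
DUP     : [2, 6, 6]
EQ      : [2, 1]
NEG     : [2, -1]
POP     : [2]
PUSH -6 : [2, -6]
GT      : [1]
POP     : []
PUSH -5 : [-5]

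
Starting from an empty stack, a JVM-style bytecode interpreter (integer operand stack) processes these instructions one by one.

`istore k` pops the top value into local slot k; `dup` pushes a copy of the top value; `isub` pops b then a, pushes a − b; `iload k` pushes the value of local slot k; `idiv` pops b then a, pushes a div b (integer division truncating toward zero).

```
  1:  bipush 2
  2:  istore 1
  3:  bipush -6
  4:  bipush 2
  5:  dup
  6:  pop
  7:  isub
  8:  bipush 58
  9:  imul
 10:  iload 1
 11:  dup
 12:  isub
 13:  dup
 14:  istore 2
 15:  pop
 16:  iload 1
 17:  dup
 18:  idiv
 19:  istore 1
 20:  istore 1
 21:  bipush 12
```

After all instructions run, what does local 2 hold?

0

bipush 2   2
istore 1   (empty)
bipush -6  -6
bipush 2   -6 2
dup        -6 2 2
pop        -6 2
isub       -8
bipush 58  -8 58
imul       -464
iload 1    -464 2
dup        -464 2 2
isub       -464 0
dup        -464 0 0
istore 2   -464 0
pop        -464
iload 1    -464 2
dup        -464 2 2
idiv       -464 1
istore 1   -464
istore 1   (empty)
bipush 12  12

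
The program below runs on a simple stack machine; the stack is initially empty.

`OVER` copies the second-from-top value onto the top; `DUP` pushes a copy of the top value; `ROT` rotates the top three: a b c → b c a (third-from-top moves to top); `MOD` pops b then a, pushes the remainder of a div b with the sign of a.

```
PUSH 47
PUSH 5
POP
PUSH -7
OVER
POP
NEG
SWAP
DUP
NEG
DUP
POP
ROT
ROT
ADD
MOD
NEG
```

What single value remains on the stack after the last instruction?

PUSH 47 -> 47
PUSH 5  -> 47 5
POP     -> 47
PUSH -7 -> 47 -7
OVER    -> 47 -7 47
POP     -> 47 -7
NEG     -> 47 7
SWAP    -> 7 47
DUP     -> 7 47 47
NEG     -> 7 47 -47
DUP     -> 7 47 -47 -47
POP     -> 7 47 -47
ROT     -> 47 -47 7
ROT     -> -47 7 47
ADD     -> -47 54
MOD     -> -47
NEG     -> 47

47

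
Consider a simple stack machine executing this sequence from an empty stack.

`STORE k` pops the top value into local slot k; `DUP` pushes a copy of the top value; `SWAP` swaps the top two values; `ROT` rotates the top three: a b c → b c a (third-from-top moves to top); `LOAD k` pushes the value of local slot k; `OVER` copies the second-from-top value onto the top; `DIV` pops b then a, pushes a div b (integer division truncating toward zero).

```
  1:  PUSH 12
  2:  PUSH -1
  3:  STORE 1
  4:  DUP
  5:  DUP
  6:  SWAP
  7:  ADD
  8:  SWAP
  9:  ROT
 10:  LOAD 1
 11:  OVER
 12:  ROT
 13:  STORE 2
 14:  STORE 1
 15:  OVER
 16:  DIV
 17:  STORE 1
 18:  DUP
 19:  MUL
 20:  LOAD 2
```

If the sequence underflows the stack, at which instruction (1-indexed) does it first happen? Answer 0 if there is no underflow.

9

PUSH 12 → [12]
PUSH -1 → [12, -1]
STORE 1 → [12]
DUP     → [12, 12]
DUP     → [12, 12, 12]
SWAP    → [12, 12, 12]
ADD     → [12, 24]
SWAP    → [24, 12]
ROT  — needs 3 operands, stack has 2 → underflow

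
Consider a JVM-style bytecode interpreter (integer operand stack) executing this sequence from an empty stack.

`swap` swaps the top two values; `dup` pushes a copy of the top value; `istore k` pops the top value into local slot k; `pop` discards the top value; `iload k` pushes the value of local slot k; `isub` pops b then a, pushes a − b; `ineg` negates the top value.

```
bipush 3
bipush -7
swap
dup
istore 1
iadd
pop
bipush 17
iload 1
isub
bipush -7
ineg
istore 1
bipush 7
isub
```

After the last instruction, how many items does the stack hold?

bipush 3   [3]
bipush -7  [3, -7]
swap       [-7, 3]
dup        [-7, 3, 3]
istore 1   [-7, 3]
iadd       [-4]
pop        []
bipush 17  [17]
iload 1    [17, 3]
isub       [14]
bipush -7  [14, -7]
ineg       [14, 7]
istore 1   [14]
bipush 7   [14, 7]
isub       [7]

1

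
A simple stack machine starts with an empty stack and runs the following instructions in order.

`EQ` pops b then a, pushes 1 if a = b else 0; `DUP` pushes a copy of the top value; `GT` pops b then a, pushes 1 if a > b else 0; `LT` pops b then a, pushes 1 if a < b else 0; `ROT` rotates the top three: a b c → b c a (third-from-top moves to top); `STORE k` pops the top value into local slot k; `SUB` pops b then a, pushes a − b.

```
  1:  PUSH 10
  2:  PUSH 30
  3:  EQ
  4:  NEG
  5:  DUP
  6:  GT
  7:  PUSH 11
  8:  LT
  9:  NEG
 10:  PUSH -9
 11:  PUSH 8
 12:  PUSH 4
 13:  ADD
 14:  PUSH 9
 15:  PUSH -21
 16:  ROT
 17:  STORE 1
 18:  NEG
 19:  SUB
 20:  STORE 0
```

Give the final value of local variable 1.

PUSH 10  → [10]
PUSH 30  → [10, 30]
EQ       → [0]
NEG      → [0]
DUP      → [0, 0]
GT       → [0]
PUSH 11  → [0, 11]
LT       → [1]
NEG      → [-1]
PUSH -9  → [-1, -9]
PUSH 8   → [-1, -9, 8]
PUSH 4   → [-1, -9, 8, 4]
ADD      → [-1, -9, 12]
PUSH 9   → [-1, -9, 12, 9]
PUSH -21 → [-1, -9, 12, 9, -21]
ROT      → [-1, -9, 9, -21, 12]
STORE 1  → [-1, -9, 9, -21]
NEG      → [-1, -9, 9, 21]
SUB      → [-1, -9, -12]
STORE 0  → [-1, -9]

12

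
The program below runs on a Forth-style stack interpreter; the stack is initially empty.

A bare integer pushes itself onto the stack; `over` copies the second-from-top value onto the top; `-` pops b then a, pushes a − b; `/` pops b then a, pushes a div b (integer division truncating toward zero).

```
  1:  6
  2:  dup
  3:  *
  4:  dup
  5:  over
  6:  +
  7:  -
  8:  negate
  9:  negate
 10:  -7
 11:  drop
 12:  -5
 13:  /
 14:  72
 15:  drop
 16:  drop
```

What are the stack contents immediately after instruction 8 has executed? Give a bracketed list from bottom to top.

[36]

6      → 6
dup    → 6 6
*      → 36
dup    → 36 36
over   → 36 36 36
+      → 36 72
-      → -36
negate → 36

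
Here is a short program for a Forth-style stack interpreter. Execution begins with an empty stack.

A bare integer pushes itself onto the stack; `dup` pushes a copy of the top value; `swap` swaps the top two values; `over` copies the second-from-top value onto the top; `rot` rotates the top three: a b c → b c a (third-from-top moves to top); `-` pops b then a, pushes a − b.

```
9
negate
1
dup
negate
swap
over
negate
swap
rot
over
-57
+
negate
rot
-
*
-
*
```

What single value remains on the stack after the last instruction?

-504

9      → 9
negate → -9
1      → -9 1
dup    → -9 1 1
negate → -9 1 -1
swap   → -9 -1 1
over   → -9 -1 1 -1
negate → -9 -1 1 1
swap   → -9 -1 1 1
rot    → -9 1 1 -1
over   → -9 1 1 -1 1
-57    → -9 1 1 -1 1 -57
+      → -9 1 1 -1 -56
negate → -9 1 1 -1 56
rot    → -9 1 -1 56 1
-      → -9 1 -1 55
*      → -9 1 -55
-      → -9 56
*      → -504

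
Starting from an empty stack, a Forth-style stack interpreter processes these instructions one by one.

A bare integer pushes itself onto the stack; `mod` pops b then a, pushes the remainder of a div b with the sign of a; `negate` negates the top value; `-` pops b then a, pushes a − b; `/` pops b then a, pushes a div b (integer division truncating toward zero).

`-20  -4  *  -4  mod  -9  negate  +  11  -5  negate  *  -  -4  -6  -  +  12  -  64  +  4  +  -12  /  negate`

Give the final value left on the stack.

-20    → [-20]
-4     → [-20, -4]
*      → [80]
-4     → [80, -4]
mod    → [0]
-9     → [0, -9]
negate → [0, 9]
+      → [9]
11     → [9, 11]
-5     → [9, 11, -5]
negate → [9, 11, 5]
*      → [9, 55]
-      → [-46]
-4     → [-46, -4]
-6     → [-46, -4, -6]
-      → [-46, 2]
+      → [-44]
12     → [-44, 12]
-      → [-56]
64     → [-56, 64]
+      → [8]
4      → [8, 4]
+      → [12]
-12    → [12, -12]
/      → [-1]
negate → [1]

1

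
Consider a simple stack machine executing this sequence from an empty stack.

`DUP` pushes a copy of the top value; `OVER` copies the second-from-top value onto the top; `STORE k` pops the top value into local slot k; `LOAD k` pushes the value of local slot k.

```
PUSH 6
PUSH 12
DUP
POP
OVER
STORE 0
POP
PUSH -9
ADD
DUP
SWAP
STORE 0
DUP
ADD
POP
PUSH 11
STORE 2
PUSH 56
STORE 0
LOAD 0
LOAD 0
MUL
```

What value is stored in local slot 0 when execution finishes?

PUSH 6  : [6]
PUSH 12 : [6, 12]
DUP     : [6, 12, 12]
POP     : [6, 12]
OVER    : [6, 12, 6]
STORE 0 : [6, 12]
POP     : [6]
PUSH -9 : [6, -9]
ADD     : [-3]
DUP     : [-3, -3]
SWAP    : [-3, -3]
STORE 0 : [-3]
DUP     : [-3, -3]
ADD     : [-6]
POP     : []
PUSH 11 : [11]
STORE 2 : []
PUSH 56 : [56]
STORE 0 : []
LOAD 0  : [56]
LOAD 0  : [56, 56]
MUL     : [3136]

56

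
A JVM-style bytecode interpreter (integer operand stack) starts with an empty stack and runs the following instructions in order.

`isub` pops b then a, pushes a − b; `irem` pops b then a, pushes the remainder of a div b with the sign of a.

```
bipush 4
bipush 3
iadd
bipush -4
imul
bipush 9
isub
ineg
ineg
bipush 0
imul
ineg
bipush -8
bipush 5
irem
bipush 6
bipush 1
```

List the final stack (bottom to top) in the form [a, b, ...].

[0, -3, 6, 1]

bipush 4  : 4
bipush 3  : 4 3
iadd      : 7
bipush -4 : 7 -4
imul      : -28
bipush 9  : -28 9
isub      : -37
ineg      : 37
ineg      : -37
bipush 0  : -37 0
imul      : 0
ineg      : 0
bipush -8 : 0 -8
bipush 5  : 0 -8 5
irem      : 0 -3
bipush 6  : 0 -3 6
bipush 1  : 0 -3 6 1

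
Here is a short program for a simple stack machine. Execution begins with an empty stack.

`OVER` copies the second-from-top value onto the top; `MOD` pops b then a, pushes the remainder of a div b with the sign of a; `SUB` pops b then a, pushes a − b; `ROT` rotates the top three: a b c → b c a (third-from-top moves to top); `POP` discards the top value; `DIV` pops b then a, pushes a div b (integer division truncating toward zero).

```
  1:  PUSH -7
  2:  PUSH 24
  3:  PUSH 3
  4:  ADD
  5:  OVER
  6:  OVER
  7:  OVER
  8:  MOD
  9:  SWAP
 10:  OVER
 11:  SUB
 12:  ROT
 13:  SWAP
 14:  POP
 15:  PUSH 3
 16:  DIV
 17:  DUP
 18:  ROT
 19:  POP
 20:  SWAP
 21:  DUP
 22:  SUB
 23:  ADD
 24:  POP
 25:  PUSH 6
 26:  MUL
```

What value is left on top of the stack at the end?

PUSH -7  [-7]
PUSH 24  [-7, 24]
PUSH 3   [-7, 24, 3]
ADD      [-7, 27]
OVER     [-7, 27, -7]
OVER     [-7, 27, -7, 27]
OVER     [-7, 27, -7, 27, -7]
MOD      [-7, 27, -7, 6]
SWAP     [-7, 27, 6, -7]
OVER     [-7, 27, 6, -7, 6]
SUB      [-7, 27, 6, -13]
ROT      [-7, 6, -13, 27]
SWAP     [-7, 6, 27, -13]
POP      [-7, 6, 27]
PUSH 3   [-7, 6, 27, 3]
DIV      [-7, 6, 9]
DUP      [-7, 6, 9, 9]
ROT      [-7, 9, 9, 6]
POP      [-7, 9, 9]
SWAP     [-7, 9, 9]
DUP      [-7, 9, 9, 9]
SUB      [-7, 9, 0]
ADD      [-7, 9]
POP      [-7]
PUSH 6   [-7, 6]
MUL      [-42]

-42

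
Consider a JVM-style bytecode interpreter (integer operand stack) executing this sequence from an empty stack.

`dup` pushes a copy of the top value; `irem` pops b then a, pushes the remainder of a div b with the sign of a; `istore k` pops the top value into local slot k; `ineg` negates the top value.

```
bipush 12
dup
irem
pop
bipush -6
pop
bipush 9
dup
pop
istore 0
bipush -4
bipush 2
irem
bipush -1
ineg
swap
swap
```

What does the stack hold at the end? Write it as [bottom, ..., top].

[0, 1]

bipush 12  [12]
dup        [12, 12]
irem       [0]
pop        []
bipush -6  [-6]
pop        []
bipush 9   [9]
dup        [9, 9]
pop        [9]
istore 0   []
bipush -4  [-4]
bipush 2   [-4, 2]
irem       [0]
bipush -1  [0, -1]
ineg       [0, 1]
swap       [1, 0]
swap       [0, 1]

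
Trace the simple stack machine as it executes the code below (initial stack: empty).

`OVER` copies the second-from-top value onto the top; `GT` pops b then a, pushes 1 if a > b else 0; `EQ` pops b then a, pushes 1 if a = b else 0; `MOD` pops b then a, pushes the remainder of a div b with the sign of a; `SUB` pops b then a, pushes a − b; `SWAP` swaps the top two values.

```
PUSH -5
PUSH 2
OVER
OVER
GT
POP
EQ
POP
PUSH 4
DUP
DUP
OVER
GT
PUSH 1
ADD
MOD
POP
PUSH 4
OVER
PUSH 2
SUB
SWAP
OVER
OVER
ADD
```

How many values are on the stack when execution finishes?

4

PUSH -5 : -5
PUSH 2  : -5 2
OVER    : -5 2 -5
OVER    : -5 2 -5 2
GT      : -5 2 0
POP     : -5 2
EQ      : 0
POP     : (empty)
PUSH 4  : 4
DUP     : 4 4
DUP     : 4 4 4
OVER    : 4 4 4 4
GT      : 4 4 0
PUSH 1  : 4 4 0 1
ADD     : 4 4 1
MOD     : 4 0
POP     : 4
PUSH 4  : 4 4
OVER    : 4 4 4
PUSH 2  : 4 4 4 2
SUB     : 4 4 2
SWAP    : 4 2 4
OVER    : 4 2 4 2
OVER    : 4 2 4 2 4
ADD     : 4 2 4 6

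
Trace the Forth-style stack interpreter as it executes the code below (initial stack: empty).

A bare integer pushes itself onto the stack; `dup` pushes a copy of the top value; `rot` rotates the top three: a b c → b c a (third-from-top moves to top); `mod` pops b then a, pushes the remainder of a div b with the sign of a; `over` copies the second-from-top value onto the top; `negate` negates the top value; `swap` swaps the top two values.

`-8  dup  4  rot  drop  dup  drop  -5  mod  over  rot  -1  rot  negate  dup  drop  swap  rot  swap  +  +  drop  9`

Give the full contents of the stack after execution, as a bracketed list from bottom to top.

[4, 9]

-8      -8
dup     -8 -8
4       -8 -8 4
rot     -8 4 -8
drop    -8 4
dup     -8 4 4
drop    -8 4
-5      -8 4 -5
mod     -8 4
over    -8 4 -8
rot     4 -8 -8
-1      4 -8 -8 -1
rot     4 -8 -1 -8
negate  4 -8 -1 8
dup     4 -8 -1 8 8
drop    4 -8 -1 8
swap    4 -8 8 -1
rot     4 8 -1 -8
swap    4 8 -8 -1
+       4 8 -9
+       4 -1
drop    4
9       4 9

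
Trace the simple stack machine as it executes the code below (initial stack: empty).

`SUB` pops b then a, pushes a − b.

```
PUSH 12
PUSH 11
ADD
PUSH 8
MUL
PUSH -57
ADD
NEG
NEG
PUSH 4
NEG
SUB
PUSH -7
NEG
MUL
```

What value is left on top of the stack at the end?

917

PUSH 12   [12]
PUSH 11   [12, 11]
ADD       [23]
PUSH 8    [23, 8]
MUL       [184]
PUSH -57  [184, -57]
ADD       [127]
NEG       [-127]
NEG       [127]
PUSH 4    [127, 4]
NEG       [127, -4]
SUB       [131]
PUSH -7   [131, -7]
NEG       [131, 7]
MUL       [917]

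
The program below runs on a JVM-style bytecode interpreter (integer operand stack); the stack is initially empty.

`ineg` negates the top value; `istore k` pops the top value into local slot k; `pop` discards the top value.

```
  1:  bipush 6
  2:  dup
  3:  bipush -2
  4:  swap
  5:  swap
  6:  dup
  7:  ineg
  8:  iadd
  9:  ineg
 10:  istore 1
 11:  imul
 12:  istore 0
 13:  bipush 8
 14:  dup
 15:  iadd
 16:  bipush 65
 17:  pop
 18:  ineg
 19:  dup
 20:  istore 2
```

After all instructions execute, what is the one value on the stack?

-16

bipush 6  -> 6
dup       -> 6 6
bipush -2 -> 6 6 -2
swap      -> 6 -2 6
swap      -> 6 6 -2
dup       -> 6 6 -2 -2
ineg      -> 6 6 -2 2
iadd      -> 6 6 0
ineg      -> 6 6 0
istore 1  -> 6 6
imul      -> 36
istore 0  -> (empty)
bipush 8  -> 8
dup       -> 8 8
iadd      -> 16
bipush 65 -> 16 65
pop       -> 16
ineg      -> -16
dup       -> -16 -16
istore 2  -> -16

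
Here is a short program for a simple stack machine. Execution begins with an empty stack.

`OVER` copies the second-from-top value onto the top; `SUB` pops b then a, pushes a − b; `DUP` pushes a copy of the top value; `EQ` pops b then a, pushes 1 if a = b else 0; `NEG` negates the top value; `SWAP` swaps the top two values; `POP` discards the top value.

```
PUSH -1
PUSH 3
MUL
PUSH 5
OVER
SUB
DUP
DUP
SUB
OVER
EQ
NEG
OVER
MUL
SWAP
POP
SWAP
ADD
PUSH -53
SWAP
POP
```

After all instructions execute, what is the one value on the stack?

PUSH -1  -> -1
PUSH 3   -> -1 3
MUL      -> -3
PUSH 5   -> -3 5
OVER     -> -3 5 -3
SUB      -> -3 8
DUP      -> -3 8 8
DUP      -> -3 8 8 8
SUB      -> -3 8 0
OVER     -> -3 8 0 8
EQ       -> -3 8 0
NEG      -> -3 8 0
OVER     -> -3 8 0 8
MUL      -> -3 8 0
SWAP     -> -3 0 8
POP      -> -3 0
SWAP     -> 0 -3
ADD      -> -3
PUSH -53 -> -3 -53
SWAP     -> -53 -3
POP      -> -53

-53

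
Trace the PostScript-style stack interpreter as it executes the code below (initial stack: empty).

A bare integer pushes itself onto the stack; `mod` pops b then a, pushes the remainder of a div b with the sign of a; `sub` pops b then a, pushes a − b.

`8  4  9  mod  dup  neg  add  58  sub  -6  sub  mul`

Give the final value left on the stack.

-416

8   -> 8
4   -> 8 4
9   -> 8 4 9
mod -> 8 4
dup -> 8 4 4
neg -> 8 4 -4
add -> 8 0
58  -> 8 0 58
sub -> 8 -58
-6  -> 8 -58 -6
sub -> 8 -52
mul -> -416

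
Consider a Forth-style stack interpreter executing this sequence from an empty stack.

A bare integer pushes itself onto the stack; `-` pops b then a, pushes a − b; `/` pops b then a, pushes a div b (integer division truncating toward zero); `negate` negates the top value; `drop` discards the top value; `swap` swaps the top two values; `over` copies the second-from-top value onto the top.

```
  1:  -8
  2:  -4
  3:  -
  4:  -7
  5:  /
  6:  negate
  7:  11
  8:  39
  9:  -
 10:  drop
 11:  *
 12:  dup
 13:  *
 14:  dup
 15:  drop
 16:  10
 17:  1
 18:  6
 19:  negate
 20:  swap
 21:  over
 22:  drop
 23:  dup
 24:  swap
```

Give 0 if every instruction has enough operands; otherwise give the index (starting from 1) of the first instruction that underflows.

-8     -> [-8]
-4     -> [-8, -4]
-      -> [-4]
-7     -> [-4, -7]
/      -> [0]
negate -> [0]
11     -> [0, 11]
39     -> [0, 11, 39]
-      -> [0, -28]
drop   -> [0]
*  — needs 2 operands, stack has 1 → underflow

11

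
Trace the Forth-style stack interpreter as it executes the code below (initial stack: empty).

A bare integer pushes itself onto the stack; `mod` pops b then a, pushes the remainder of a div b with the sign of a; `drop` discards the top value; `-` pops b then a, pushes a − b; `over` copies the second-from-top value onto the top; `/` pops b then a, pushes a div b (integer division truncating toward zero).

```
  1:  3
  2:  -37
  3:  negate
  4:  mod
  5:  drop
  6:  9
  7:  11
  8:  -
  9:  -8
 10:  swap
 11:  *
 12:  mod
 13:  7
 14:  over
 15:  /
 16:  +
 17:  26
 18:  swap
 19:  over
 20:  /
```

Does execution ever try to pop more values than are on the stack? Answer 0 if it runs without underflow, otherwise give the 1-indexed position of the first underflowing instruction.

3      : 3
-37    : 3 -37
negate : 3 37
mod    : 3
drop   : (empty)
9      : 9
11     : 9 11
-      : -2
-8     : -2 -8
swap   : -8 -2
*      : 16
mod  — needs 2 operands, stack has 1 → underflow

12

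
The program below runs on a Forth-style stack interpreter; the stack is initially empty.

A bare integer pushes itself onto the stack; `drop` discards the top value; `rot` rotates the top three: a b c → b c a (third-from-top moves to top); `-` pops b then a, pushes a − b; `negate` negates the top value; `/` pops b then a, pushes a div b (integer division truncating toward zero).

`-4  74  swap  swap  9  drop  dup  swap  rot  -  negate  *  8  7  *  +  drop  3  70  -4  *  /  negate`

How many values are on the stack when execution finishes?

1

-4     → [-4]
74     → [-4, 74]
swap   → [74, -4]
swap   → [-4, 74]
9      → [-4, 74, 9]
drop   → [-4, 74]
dup    → [-4, 74, 74]
swap   → [-4, 74, 74]
rot    → [74, 74, -4]
-      → [74, 78]
negate → [74, -78]
*      → [-5772]
8      → [-5772, 8]
7      → [-5772, 8, 7]
*      → [-5772, 56]
+      → [-5716]
drop   → []
3      → [3]
70     → [3, 70]
-4     → [3, 70, -4]
*      → [3, -280]
/      → [0]
negate → [0]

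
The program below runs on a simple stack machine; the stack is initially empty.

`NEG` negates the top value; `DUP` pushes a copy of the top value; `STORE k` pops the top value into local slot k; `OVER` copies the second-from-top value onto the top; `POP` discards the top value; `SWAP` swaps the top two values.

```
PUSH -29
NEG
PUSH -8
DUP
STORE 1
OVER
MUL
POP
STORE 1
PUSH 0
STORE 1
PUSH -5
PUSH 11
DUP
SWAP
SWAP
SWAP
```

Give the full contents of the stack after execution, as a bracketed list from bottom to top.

[-5, 11, 11]

PUSH -29  -29
NEG       29
PUSH -8   29 -8
DUP       29 -8 -8
STORE 1   29 -8
OVER      29 -8 29
MUL       29 -232
POP       29
STORE 1   (empty)
PUSH 0    0
STORE 1   (empty)
PUSH -5   -5
PUSH 11   -5 11
DUP       -5 11 11
SWAP      -5 11 11
SWAP      -5 11 11
SWAP      -5 11 11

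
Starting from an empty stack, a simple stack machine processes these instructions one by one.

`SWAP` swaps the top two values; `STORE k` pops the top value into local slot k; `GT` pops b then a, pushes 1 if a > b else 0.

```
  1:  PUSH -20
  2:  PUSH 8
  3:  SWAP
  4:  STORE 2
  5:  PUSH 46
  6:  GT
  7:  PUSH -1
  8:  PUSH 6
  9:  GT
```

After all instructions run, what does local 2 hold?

-20

PUSH -20 → -20
PUSH 8   → -20 8
SWAP     → 8 -20
STORE 2  → 8
PUSH 46  → 8 46
GT       → 0
PUSH -1  → 0 -1
PUSH 6   → 0 -1 6
GT       → 0 0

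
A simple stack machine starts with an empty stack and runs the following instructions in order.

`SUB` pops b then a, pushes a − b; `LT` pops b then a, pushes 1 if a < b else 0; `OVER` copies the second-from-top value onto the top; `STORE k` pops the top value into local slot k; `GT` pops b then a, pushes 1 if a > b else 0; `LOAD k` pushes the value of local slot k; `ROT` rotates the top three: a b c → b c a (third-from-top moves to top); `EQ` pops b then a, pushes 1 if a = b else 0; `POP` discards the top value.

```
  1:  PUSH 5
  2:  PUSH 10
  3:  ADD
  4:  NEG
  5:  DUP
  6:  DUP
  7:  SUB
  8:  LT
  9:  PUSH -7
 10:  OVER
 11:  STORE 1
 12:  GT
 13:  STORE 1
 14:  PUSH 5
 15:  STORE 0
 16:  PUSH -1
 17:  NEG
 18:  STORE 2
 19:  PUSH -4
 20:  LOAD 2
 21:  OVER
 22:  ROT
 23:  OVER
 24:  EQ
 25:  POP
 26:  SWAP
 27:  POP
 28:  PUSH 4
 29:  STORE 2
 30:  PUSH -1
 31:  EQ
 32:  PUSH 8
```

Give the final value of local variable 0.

5

PUSH 5   5
PUSH 10  5 10
ADD      15
NEG      -15
DUP      -15 -15
DUP      -15 -15 -15
SUB      -15 0
LT       1
PUSH -7  1 -7
OVER     1 -7 1
STORE 1  1 -7
GT       1
STORE 1  (empty)
PUSH 5   5
STORE 0  (empty)
PUSH -1  -1
NEG      1
STORE 2  (empty)
PUSH -4  -4
LOAD 2   -4 1
OVER     -4 1 -4
ROT      1 -4 -4
OVER     1 -4 -4 -4
EQ       1 -4 1
POP      1 -4
SWAP     -4 1
POP      -4
PUSH 4   -4 4
STORE 2  -4
PUSH -1  -4 -1
EQ       0
PUSH 8   0 8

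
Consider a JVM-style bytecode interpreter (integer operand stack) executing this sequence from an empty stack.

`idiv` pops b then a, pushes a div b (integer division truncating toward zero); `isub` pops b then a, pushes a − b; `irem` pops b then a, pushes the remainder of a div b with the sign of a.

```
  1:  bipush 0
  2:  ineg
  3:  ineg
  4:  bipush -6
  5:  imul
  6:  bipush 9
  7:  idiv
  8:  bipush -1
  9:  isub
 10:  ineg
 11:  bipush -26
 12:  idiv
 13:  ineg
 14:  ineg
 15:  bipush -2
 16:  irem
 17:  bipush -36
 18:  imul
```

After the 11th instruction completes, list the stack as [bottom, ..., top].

[-1, -26]

bipush 0    [0]
ineg        [0]
ineg        [0]
bipush -6   [0, -6]
imul        [0]
bipush 9    [0, 9]
idiv        [0]
bipush -1   [0, -1]
isub        [1]
ineg        [-1]
bipush -26  [-1, -26]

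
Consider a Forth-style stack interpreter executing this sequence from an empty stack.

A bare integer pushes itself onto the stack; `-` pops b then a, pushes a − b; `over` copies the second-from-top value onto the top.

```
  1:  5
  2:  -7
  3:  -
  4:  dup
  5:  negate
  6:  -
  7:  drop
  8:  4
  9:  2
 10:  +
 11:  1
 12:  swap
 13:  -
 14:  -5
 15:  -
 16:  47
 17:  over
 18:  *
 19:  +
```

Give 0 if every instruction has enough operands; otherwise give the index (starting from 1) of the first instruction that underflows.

0

5      → 5
-7     → 5 -7
-      → 12
dup    → 12 12
negate → 12 -12
-      → 24
drop   → (empty)
4      → 4
2      → 4 2
+      → 6
1      → 6 1
swap   → 1 6
-      → -5
-5     → -5 -5
-      → 0
47     → 0 47
over   → 0 47 0
*      → 0 0
+      → 0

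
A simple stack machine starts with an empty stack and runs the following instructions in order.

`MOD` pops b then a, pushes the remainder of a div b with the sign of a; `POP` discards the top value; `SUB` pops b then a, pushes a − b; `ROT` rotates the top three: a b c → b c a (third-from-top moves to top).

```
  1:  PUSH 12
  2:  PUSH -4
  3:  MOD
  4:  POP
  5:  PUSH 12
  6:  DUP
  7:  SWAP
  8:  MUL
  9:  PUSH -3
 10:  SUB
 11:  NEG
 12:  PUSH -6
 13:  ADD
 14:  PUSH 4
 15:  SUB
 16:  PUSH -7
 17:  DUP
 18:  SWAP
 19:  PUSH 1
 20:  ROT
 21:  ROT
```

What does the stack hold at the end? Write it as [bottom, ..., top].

[-157, 1, -7, -7]

PUSH 12 : [12]
PUSH -4 : [12, -4]
MOD     : [0]
POP     : []
PUSH 12 : [12]
DUP     : [12, 12]
SWAP    : [12, 12]
MUL     : [144]
PUSH -3 : [144, -3]
SUB     : [147]
NEG     : [-147]
PUSH -6 : [-147, -6]
ADD     : [-153]
PUSH 4  : [-153, 4]
SUB     : [-157]
PUSH -7 : [-157, -7]
DUP     : [-157, -7, -7]
SWAP    : [-157, -7, -7]
PUSH 1  : [-157, -7, -7, 1]
ROT     : [-157, -7, 1, -7]
ROT     : [-157, 1, -7, -7]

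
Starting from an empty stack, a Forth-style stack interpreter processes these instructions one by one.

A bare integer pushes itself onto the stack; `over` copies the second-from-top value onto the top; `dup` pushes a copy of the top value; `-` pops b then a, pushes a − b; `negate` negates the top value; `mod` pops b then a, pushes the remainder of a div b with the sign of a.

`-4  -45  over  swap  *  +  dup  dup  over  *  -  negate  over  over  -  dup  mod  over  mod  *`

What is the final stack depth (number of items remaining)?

-4     : [-4]
-45    : [-4, -45]
over   : [-4, -45, -4]
swap   : [-4, -4, -45]
*      : [-4, 180]
+      : [176]
dup    : [176, 176]
dup    : [176, 176, 176]
over   : [176, 176, 176, 176]
*      : [176, 176, 30976]
-      : [176, -30800]
negate : [176, 30800]
over   : [176, 30800, 176]
over   : [176, 30800, 176, 30800]
-      : [176, 30800, -30624]
dup    : [176, 30800, -30624, -30624]
mod    : [176, 30800, 0]
over   : [176, 30800, 0, 30800]
mod    : [176, 30800, 0]
*      : [176, 0]

2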